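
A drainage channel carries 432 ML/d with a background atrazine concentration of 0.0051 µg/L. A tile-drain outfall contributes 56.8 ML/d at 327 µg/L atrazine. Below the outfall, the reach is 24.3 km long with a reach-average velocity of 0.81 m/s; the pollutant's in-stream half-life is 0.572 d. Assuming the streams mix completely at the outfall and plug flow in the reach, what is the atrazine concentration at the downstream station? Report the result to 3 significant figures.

25.0 µg/L

Mass balance: C = (432.0·0.005100 + 56.80·327.0) / 488.8 = 18580/488.8 = 38.00 µg/L.
Travel time t = 24.3·1000 / 0.81 = 30000 s = 8.333 h.
Half-life 0.572 d → k = ln 2 / 0.572 = 1.212 d⁻¹.
Decay over the reach: 38.00·exp(−kt) = 38.00·0.6565 = 24.95 µg/L.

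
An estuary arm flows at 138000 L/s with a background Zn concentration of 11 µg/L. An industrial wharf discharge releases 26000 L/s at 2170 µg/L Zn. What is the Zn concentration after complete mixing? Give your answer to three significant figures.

Flow-weighted average: C = (138000·11.00 + 26000·2170) / 164000 = 57940000/164000 = 353.3 µg/L.

353 µg/L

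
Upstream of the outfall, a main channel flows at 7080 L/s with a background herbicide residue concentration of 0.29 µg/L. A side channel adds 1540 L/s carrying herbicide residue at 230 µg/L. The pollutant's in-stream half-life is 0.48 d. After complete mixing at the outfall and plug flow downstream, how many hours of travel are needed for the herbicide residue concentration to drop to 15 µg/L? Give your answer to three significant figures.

16.8 h

After mixing, C = (7080·0.2900 + 1540·230.0) / 8620 = 356300/8620 = 41.33 µg/L.
Half-life 0.48 d → k = ln 2 / 0.48 = 1.444 d⁻¹.
41.33·exp(−k·t) = 15 → t = ln(41.33/15)/k = 60640 s = 16.84 h.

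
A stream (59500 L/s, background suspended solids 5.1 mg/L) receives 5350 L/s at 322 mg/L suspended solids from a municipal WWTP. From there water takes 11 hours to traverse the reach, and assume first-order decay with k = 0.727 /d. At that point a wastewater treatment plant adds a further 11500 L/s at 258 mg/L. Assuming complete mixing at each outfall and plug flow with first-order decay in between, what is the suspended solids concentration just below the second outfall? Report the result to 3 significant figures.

Mixed concentration C = ΣQC/ΣQ = (59500·5.100 + 5350·322.0) / 64850 = 2026000/64850 = 31.24 mg/L; combined flow 64850 L/s.
Decay over the reach: 31.24·exp(−kt) = 31.24·0.7166 = 22.39 mg/L.
At the second outfall, C = (64850·22.39 + 11500·258.0) / (64850 + 11500) = 57.88 mg/L.

57.9 mg/L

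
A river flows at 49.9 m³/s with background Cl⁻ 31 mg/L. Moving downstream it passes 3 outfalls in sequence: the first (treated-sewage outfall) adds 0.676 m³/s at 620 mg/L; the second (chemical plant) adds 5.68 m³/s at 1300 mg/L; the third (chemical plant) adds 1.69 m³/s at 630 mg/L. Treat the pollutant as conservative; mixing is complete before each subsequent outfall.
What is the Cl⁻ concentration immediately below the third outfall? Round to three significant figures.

180 mg/L

After outfall 1: Q = 49.90 + 0.6760 = 50.58 m³/s; C = (49.90·31.00 + 0.6760·620.0)/50.58 = 38.87 mg/L.
After outfall 2: Q = 50.58 + 5.680 = 56.26 m³/s; C = (50.58·38.87 + 5.680·1300)/56.26 = 166.2 mg/L.
After outfall 3: Q = 56.26 + 1.690 = 57.95 m³/s; C = (56.26·166.2 + 1.690·630.0)/57.95 = 179.7 mg/L.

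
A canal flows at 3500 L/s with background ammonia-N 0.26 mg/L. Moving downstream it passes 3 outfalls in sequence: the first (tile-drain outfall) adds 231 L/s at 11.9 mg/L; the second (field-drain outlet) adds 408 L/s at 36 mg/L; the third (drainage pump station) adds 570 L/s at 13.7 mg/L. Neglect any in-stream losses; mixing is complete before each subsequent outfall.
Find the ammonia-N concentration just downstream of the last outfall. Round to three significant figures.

After outfall 1: Q = 3500 + 231.0 = 3731 L/s; C = (3500·0.2600 + 231.0·11.90)/3731 = 0.9807 mg/L.
After outfall 2: Q = 3731 + 408.0 = 4139 L/s; C = (3731·0.9807 + 408.0·36.00)/4139 = 4.433 mg/L.
After outfall 3: Q = 4139 + 570.0 = 4709 L/s; C = (4139·4.433 + 570.0·13.70)/4709 = 5.554 mg/L.

5.55 mg/L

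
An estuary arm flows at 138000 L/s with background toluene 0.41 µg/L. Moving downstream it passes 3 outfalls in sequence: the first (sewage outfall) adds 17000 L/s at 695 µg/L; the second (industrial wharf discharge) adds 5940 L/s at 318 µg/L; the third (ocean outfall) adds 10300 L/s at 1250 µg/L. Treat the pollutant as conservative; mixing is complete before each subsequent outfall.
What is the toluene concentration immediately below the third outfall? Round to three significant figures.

Outfall 1: combined Q = 155000 L/s; C = (138000·0.4100 + 17000·695.0)/155000 = 76.59 µg/L.
Outfall 2: combined Q = 160900 L/s; C = (155000·76.59 + 5940·318.0)/160900 = 85.50 µg/L.
Outfall 3: combined Q = 171200 L/s; C = (160900·85.50 + 10300·1250)/171200 = 155.5 µg/L.

156 µg/L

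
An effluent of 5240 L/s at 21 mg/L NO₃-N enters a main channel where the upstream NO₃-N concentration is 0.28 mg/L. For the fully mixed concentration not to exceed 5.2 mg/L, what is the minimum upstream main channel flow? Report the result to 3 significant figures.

16800 L/s

Set C_mix = 5.2: (Q·0.2800 + 5240·21.00) / (Q + 5240) = 5.2
→ Q = 5240·(21.00 − 5.2)/(5.2 − 0.2800) = 16830 L/s.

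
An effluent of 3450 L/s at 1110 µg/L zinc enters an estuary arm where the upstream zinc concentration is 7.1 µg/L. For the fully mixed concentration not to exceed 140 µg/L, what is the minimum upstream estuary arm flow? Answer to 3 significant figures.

25200 L/s

Set C_mix = 140: (Q·7.100 + 3450·1110) / (Q + 3450) = 140
→ Q = 3450·(1110 − 140)/(140 − 7.100) = 25180 L/s.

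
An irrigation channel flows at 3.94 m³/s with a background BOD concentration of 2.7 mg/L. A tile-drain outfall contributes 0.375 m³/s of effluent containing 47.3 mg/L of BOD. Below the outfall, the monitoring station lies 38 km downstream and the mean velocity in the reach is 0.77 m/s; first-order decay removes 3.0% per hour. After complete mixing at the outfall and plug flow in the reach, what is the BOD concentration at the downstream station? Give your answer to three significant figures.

4.33 mg/L

Flow-weighted average: C = (3.940·2.700 + 0.3750·47.30) / 4.315 = 28.38/4.315 = 6.576 mg/L.
Travel time t = 38·1000 / 0.77 = 49350 s = 13.71 h.
3.0%/h lost → k = −ln(1 − 0.03) = 0.03046 h⁻¹.
After decay, C = 6.576 × e^(−kt) = 6.576 × 0.6587 = 4.331 mg/L.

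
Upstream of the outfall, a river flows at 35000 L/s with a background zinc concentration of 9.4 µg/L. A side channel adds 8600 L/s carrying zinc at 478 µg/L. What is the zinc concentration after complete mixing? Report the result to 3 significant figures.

102 µg/L

Flow-weighted average: C = (35000·9.400 + 8600·478.0) / 43600 = 4440000/43600 = 101.8 µg/L.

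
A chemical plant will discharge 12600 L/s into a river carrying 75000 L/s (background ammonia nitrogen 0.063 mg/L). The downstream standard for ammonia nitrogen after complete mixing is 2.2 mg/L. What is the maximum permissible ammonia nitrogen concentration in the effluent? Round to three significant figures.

14.9 mg/L

At the limit, (Qr·Cr + Qe·Cₑ)/(Qr + Qe) = 2.2:
Cₑ = (87600·2.2 − 75000·0.06300) / 12600 = 14.92 mg/L.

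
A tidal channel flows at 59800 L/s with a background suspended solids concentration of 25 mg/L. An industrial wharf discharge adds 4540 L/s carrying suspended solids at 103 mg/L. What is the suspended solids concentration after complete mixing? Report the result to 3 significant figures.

30.5 mg/L

Mass balance: C = (59800·25.00 + 4540·103.0) / 64340 = 1963000/64340 = 30.50 mg/L.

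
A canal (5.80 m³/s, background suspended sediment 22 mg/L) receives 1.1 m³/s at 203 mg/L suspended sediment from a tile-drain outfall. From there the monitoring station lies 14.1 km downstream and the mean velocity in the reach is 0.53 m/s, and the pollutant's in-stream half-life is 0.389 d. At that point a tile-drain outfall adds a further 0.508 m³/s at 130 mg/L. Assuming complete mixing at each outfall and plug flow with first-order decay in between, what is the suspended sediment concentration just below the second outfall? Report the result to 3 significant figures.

36.3 mg/L

Mass balance: C = (5.800·22.00 + 1.100·203.0) / 6.900 = 350.9/6.900 = 50.86 mg/L; combined flow 6.900 m³/s.
Travel time t = 14.1·1000 / 0.53 = 26600 s = 7.390 h.
Half-life 0.389 d → k = ln 2 / 0.389 = 1.782 d⁻¹.
Decay over the reach: 50.86·exp(−kt) = 50.86·0.5777 = 29.38 mg/L.
At the second outfall, C = (6.900·29.38 + 0.5080·130.0) / (6.900 + 0.5080) = 36.28 mg/L.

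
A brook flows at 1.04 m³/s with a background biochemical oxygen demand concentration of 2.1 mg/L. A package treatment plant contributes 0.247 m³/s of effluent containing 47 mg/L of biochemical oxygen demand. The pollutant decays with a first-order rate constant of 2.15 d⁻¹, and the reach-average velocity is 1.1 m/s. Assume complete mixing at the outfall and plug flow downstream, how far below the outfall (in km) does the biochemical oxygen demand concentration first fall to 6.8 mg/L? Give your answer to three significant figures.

Mixed concentration C = ΣQC/ΣQ = (1.040·2.100 + 0.2470·47.00) / 1.287 = 13.79/1.287 = 10.72 mg/L.
Set 10.72·exp(−k·t) = 6.8 → t = ln(10.72/6.8)/k = 18280 s = 5.078 h.
Distance = v·t = 1.1·18280 = 20110 m = 20.11 km.

20.1 km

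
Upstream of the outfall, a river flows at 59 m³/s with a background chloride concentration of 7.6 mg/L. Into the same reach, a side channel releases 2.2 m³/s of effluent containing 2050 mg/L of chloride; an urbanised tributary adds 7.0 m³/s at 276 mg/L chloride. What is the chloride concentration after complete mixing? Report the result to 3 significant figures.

Flow-weighted average: C = (59.00·7.600 + 2.200·2050 + 7.000·276.0) / 68.20 = 6890/68.20 = 101.0 mg/L.

101 mg/L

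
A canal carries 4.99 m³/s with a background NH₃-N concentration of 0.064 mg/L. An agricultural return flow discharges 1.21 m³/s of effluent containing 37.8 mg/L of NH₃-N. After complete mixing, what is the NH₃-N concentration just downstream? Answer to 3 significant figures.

After mixing, C = (4.990·0.06400 + 1.210·37.80) / 6.200 = 46.06/6.200 = 7.429 mg/L.

7.43 mg/L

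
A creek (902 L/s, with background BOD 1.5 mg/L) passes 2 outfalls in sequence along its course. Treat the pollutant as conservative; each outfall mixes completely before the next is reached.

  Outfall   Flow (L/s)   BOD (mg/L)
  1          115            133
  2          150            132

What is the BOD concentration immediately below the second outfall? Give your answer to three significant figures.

Outfall 1: combined Q = 1017 L/s; C = (902.0·1.500 + 115.0·133.0)/1017 = 16.37 mg/L.
Outfall 2: combined Q = 1167 L/s; C = (1017·16.37 + 150.0·132.0)/1167 = 31.23 mg/L.

31.2 mg/L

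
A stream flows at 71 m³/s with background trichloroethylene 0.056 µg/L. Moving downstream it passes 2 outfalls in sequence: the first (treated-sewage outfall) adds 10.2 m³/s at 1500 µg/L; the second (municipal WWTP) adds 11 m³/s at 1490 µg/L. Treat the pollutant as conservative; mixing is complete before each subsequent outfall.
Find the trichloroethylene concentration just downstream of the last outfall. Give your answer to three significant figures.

344 µg/L

Outfall 1: combined Q = 81.20 m³/s; C = (71.00·0.05600 + 10.20·1500)/81.20 = 188.5 µg/L.
Outfall 2: combined Q = 92.20 m³/s; C = (81.20·188.5 + 11.00·1490)/92.20 = 343.8 µg/L.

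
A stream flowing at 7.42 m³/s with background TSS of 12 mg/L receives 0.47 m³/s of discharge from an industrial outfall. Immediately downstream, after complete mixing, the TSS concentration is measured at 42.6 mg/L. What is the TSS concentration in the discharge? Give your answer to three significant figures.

Mass balance: 7.420·12.00 + 0.4700·Cₑ = 7.890·42.60
→ Cₑ = (7.890·42.60 − 7.420·12.00) / 0.4700 = 525.7 mg/L.

526 mg/L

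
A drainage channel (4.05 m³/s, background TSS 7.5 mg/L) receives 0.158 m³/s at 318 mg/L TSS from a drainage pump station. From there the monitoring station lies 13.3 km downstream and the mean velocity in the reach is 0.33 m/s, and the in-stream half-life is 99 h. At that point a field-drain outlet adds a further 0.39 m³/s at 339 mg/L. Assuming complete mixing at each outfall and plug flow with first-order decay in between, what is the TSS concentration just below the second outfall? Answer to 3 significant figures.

Mixed concentration C = ΣQC/ΣQ = (4.050·7.500 + 0.1580·318.0) / 4.208 = 80.62/4.208 = 19.16 mg/L; combined flow 4.208 m³/s.
Travel time t = 13.3·1000 / 0.33 = 40300 s = 11.20 h.
Half-life 99 h → k = ln 2 / 99 = 0.007001 h⁻¹ = 0.1680 d⁻¹.
Decay over the reach: 19.16·exp(−kt) = 19.16·0.9246 = 17.71 mg/L.
At the second outfall, C = (4.208·17.71 + 0.3900·339.0) / (4.208 + 0.3900) = 44.97 mg/L.

45.0 mg/L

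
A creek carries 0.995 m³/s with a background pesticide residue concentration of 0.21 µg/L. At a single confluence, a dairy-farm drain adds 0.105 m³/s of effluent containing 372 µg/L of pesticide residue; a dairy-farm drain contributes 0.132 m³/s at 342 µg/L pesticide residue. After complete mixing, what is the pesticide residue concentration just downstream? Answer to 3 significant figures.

After mixing, C = (0.9950·0.2100 + 0.1050·372.0 + 0.1320·342.0) / 1.232 = 84.41/1.232 = 68.52 µg/L.

68.5 µg/L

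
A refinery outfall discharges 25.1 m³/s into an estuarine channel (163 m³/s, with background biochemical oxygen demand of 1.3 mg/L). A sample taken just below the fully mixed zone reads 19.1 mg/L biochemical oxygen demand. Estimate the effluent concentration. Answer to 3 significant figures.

135 mg/L

Mass balance: 163.0·1.300 + 25.10·Cₑ = 188.1·19.10
→ Cₑ = (188.1·19.10 − 163.0·1.300) / 25.10 = 134.7 mg/L.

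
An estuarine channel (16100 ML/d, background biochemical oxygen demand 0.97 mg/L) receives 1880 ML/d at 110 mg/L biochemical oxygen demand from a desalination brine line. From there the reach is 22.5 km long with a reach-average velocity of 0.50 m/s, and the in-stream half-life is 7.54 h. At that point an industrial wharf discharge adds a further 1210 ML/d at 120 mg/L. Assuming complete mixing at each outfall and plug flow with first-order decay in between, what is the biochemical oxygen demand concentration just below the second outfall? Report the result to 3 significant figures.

Mixed concentration C = ΣQC/ΣQ = (16100·0.9700 + 1880·110.0) / 17980 = 222400/17980 = 12.37 mg/L; combined flow 17980 ML/d.
Travel time t = 22.5·1000 / 0.50 = 45000 s = 12.50 h.
Half-life 7.54 h → k = ln 2 / 7.54 = 0.09193 h⁻¹ = 2.206 d⁻¹.
Applying C = C₀e^(−kt): 12.37 × 0.3169 = 3.920 mg/L.
At the second outfall, C = (17980·3.920 + 1210·120.0) / (17980 + 1210) = 11.24 mg/L.

11.2 mg/L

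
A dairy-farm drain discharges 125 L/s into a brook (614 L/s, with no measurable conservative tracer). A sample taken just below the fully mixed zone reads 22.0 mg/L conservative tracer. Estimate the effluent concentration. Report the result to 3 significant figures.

Mass balance: 614.0·0 + 125.0·Cₑ = 739.0·22.00
→ Cₑ = (739.0·22.00 − 614.0·0) / 125.0 = 130.1 mg/L.

130 mg/L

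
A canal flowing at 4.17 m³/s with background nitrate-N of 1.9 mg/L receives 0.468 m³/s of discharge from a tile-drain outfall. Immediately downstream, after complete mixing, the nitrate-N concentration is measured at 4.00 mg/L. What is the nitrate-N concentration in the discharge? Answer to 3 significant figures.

22.7 mg/L

Mass balance: 4.170·1.900 + 0.4680·Cₑ = 4.638·4.000
→ Cₑ = (4.638·4.000 − 4.170·1.900) / 0.4680 = 22.71 mg/L.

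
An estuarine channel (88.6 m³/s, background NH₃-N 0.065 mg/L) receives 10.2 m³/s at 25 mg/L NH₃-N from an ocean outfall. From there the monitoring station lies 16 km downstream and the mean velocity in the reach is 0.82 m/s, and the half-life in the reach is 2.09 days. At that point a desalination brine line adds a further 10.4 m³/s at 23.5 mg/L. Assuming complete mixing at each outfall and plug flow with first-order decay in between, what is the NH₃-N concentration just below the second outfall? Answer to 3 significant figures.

Conservation of mass: C = (88.60·0.06500 + 10.20·25.00) / 98.80 = 260.8/98.80 = 2.639 mg/L; combined flow 98.80 m³/s.
Travel time t = 16·1000 / 0.82 = 19510 s = 5.420 h.
Half-life 2.09 d → k = ln 2 / 2.09 = 0.3316 d⁻¹.
Decay over the reach: 2.639·exp(−kt) = 2.639·0.9278 = 2.449 mg/L.
Second outfall: C = (98.80·2.449 + 10.40·23.50)/109.2 = 4.454 mg/L.

4.45 mg/L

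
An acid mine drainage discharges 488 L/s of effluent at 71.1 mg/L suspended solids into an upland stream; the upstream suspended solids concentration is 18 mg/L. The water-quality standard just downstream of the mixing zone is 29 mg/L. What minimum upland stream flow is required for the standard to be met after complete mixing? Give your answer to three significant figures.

Set C_mix = 29: (Q·18.00 + 488.0·71.10) / (Q + 488.0) = 29
→ Q = 488.0·(71.10 − 29)/(29 − 18.00) = 1868 L/s.

1870 L/s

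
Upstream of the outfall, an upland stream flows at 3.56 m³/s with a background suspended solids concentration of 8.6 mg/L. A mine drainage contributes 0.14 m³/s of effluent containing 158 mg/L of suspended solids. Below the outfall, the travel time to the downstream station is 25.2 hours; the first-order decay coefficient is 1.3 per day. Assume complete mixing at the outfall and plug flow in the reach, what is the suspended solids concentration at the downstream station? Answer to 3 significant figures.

Conservation of mass: C = (3.560·8.600 + 0.1400·158.0) / 3.700 = 52.74/3.700 = 14.25 mg/L.
Decay over the reach: 14.25·exp(−kt) = 14.25·0.2554 = 3.640 mg/L.

3.64 mg/L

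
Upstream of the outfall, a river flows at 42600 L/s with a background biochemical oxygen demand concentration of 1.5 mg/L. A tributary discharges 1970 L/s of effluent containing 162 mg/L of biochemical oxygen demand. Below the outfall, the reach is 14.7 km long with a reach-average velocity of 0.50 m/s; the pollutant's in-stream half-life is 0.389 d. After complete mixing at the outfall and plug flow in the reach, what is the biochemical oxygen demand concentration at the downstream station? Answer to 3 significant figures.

Mass balance: C = (42600·1.500 + 1970·162.0) / 44570 = 383000/44570 = 8.594 mg/L.
Travel time t = 14.7·1000 / 0.50 = 29400 s = 8.167 h.
Half-life 0.389 d → k = ln 2 / 0.389 = 1.782 d⁻¹.
After decay, C = 8.594 × e^(−kt) = 8.594 × 0.5453 = 4.687 mg/L.

4.69 mg/L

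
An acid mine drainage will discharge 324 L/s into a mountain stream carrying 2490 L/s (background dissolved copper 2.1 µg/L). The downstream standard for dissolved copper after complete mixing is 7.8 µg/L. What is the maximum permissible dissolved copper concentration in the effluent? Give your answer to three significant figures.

At the limit, (Qr·Cr + Qe·Cₑ)/(Qr + Qe) = 7.8:
Cₑ = (2814·7.8 − 2490·2.100) / 324.0 = 51.61 µg/L.

51.6 µg/L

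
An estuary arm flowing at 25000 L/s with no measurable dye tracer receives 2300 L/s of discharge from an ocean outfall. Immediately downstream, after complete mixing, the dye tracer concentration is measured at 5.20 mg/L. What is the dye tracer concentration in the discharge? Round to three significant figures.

Mass balance: 25000·0 + 2300·Cₑ = 27300·5.200
→ Cₑ = (27300·5.200 − 25000·0) / 2300 = 61.72 mg/L.

61.7 mg/L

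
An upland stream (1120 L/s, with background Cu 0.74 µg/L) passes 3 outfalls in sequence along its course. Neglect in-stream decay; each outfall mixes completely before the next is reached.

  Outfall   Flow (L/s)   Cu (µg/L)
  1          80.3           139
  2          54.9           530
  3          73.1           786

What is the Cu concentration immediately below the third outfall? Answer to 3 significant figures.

Below outfall 1: Q → 1200 L/s, C = (1120·0.7400 + 80.30·139.0)/1200 = 9.990 µg/L.
Below outfall 2: Q → 1255 L/s, C = (1200·9.990 + 54.90·530.0)/1255 = 32.73 µg/L.
Below outfall 3: Q → 1328 L/s, C = (1255·32.73 + 73.10·786.0)/1328 = 74.19 µg/L.

74.2 µg/L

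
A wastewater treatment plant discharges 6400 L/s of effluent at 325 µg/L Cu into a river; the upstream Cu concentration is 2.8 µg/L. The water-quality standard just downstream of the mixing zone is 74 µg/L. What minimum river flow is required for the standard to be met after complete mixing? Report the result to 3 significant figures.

Set C_mix = 74: (Q·2.800 + 6400·325.0) / (Q + 6400) = 74
→ Q = 6400·(325.0 − 74)/(74 − 2.800) = 22560 L/s.

22600 L/s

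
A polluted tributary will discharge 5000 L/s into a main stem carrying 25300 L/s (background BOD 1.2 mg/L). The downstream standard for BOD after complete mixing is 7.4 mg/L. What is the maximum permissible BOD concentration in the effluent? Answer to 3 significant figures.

38.8 mg/L

At the limit, (Qr·Cr + Qe·Cₑ)/(Qr + Qe) = 7.4:
Cₑ = (30300·7.4 − 25300·1.200) / 5000 = 38.77 mg/L.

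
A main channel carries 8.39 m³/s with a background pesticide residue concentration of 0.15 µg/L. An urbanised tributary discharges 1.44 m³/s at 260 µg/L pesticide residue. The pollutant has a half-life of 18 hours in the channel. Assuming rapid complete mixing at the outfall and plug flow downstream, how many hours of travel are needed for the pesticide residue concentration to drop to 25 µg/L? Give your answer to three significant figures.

Mass balance: C = (8.390·0.1500 + 1.440·260.0) / 9.830 = 375.7/9.830 = 38.22 µg/L.
Half-life 18 h → k = ln 2 / 18 = 0.03851 h⁻¹ = 0.9242 d⁻¹.
38.22·exp(−k·t) = 25 → t = ln(38.22/25)/k = 39670 s = 11.02 h.

11.0 h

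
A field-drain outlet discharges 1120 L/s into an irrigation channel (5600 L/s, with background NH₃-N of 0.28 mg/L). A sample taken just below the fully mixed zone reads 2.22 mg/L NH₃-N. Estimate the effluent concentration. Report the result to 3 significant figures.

Mass balance: 5600·0.2800 + 1120·Cₑ = 6720·2.220
→ Cₑ = (6720·2.220 − 5600·0.2800) / 1120 = 11.92 mg/L.

11.9 mg/L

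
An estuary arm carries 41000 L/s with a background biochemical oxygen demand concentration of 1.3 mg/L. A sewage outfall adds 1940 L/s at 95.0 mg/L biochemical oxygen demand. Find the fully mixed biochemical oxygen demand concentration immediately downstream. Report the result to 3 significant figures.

Mixed concentration C = ΣQC/ΣQ = (41000·1.300 + 1940·95.00) / 42940 = 237600/42940 = 5.533 mg/L.

5.53 mg/L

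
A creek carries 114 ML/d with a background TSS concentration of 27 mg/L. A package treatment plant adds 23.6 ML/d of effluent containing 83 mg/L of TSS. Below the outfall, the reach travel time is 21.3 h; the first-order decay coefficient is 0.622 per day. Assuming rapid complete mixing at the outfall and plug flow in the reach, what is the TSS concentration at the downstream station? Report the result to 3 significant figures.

21.1 mg/L

After mixing, C = (114.0·27.00 + 23.60·83.00) / 137.6 = 5037/137.6 = 36.60 mg/L.
First-order decay: C = 36.60·exp(−k·t) = 36.60·0.5758 = 21.08 mg/L.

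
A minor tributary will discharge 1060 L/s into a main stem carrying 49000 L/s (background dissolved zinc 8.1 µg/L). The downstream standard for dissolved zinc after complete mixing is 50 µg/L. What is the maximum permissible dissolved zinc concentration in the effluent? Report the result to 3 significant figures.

At the limit, (Qr·Cr + Qe·Cₑ)/(Qr + Qe) = 50:
Cₑ = (50060·50 − 49000·8.100) / 1060 = 1987 µg/L.

1990 µg/L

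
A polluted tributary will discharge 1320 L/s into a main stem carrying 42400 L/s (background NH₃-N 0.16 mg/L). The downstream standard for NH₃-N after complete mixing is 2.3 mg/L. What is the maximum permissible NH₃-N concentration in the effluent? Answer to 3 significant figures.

71.0 mg/L

At the limit, (Qr·Cr + Qe·Cₑ)/(Qr + Qe) = 2.3:
Cₑ = (43720·2.3 − 42400·0.1600) / 1320 = 71.04 mg/L.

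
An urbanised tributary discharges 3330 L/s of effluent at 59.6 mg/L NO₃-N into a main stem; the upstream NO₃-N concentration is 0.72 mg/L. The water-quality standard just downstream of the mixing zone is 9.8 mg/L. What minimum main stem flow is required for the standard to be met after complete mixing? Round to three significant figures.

Set C_mix = 9.8: (Q·0.7200 + 3330·59.60) / (Q + 3330) = 9.8
→ Q = 3330·(59.60 − 9.8)/(9.8 − 0.7200) = 18260 L/s.

18300 L/s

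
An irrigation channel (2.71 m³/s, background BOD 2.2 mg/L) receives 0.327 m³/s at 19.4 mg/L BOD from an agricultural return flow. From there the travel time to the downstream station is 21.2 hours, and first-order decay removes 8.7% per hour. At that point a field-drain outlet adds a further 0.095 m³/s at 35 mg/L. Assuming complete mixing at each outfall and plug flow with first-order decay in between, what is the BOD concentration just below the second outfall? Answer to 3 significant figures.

Mass balance: C = (2.710·2.200 + 0.3270·19.40) / 3.037 = 12.31/3.037 = 4.052 mg/L; combined flow 3.037 m³/s.
8.7%/h lost → k = −ln(1 − 0.087) = 0.09102 h⁻¹.
Applying C = C₀e^(−kt): 4.052 × 0.1452 = 0.5884 mg/L.
Second outfall: C = (3.037·0.5884 + 0.09500·35.00)/3.132 = 1.632 mg/L.

1.63 mg/L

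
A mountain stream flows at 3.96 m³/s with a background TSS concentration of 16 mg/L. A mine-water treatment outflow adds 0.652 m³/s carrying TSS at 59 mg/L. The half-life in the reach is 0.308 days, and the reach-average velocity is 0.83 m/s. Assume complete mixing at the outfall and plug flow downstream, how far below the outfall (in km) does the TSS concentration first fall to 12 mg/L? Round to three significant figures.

Flow-weighted average: C = (3.960·16.00 + 0.6520·59.00) / 4.612 = 101.8/4.612 = 22.08 mg/L.
Half-life 0.308 d → k = ln 2 / 0.308 = 2.250 d⁻¹.
Set 22.08·exp(−k·t) = 12 → t = ln(22.08/12)/k = 23410 s = 6.502 h.
Distance = v·t = 0.83·23410 = 19430 m = 19.43 km.

19.4 km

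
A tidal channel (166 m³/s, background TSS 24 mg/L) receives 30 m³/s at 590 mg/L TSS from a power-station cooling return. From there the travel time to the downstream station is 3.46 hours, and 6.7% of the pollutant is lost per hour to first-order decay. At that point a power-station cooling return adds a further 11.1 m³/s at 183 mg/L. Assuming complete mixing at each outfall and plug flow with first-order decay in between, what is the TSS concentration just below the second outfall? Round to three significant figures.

After mixing, C = (166.0·24.00 + 30.00·590.0) / 196.0 = 21680/196.0 = 110.6 mg/L; combined flow 196.0 m³/s.
6.7%/h lost → k = −ln(1 − 0.067) = 0.06935 h⁻¹.
Applying C = C₀e^(−kt): 110.6 × 0.7867 = 87.03 mg/L.
Second outfall: C = (196.0·87.03 + 11.10·183.0)/207.1 = 92.17 mg/L.

92.2 mg/L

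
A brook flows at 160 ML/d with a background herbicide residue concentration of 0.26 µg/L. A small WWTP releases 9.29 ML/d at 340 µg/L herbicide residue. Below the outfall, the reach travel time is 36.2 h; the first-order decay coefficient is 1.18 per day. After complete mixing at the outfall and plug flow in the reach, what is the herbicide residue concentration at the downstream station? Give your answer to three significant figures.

Mixed concentration C = ΣQC/ΣQ = (160.0·0.2600 + 9.290·340.0) / 169.3 = 3200/169.3 = 18.90 µg/L.
After decay, C = 18.90 × e^(−kt) = 18.90 × 0.1687 = 3.188 µg/L.

3.19 µg/L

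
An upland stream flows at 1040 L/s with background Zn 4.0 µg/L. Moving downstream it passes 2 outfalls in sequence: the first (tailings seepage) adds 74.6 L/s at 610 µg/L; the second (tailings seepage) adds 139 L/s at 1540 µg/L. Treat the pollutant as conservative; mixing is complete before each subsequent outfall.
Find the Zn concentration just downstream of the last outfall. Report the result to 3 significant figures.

210 µg/L

Below outfall 1: Q → 1115 L/s, C = (1040·4.000 + 74.60·610.0)/1115 = 44.56 µg/L.
Below outfall 2: Q → 1254 L/s, C = (1115·44.56 + 139.0·1540)/1254 = 210.4 µg/L.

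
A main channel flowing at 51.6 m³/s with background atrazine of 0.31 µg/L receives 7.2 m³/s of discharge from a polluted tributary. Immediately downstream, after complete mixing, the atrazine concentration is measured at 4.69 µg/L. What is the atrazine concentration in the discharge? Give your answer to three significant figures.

Mass balance: 51.60·0.3100 + 7.200·Cₑ = 58.80·4.690
→ Cₑ = (58.80·4.690 − 51.60·0.3100) / 7.200 = 36.08 µg/L.

36.1 µg/L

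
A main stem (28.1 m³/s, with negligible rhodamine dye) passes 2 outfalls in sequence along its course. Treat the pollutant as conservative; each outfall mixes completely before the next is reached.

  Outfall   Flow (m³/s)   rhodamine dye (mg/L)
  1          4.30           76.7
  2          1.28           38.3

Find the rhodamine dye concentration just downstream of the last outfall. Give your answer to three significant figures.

11.2 mg/L

After outfall 1: Q = 28.10 + 4.300 = 32.40 m³/s; C = (28.10·0 + 4.300·76.70)/32.40 = 10.18 mg/L.
After outfall 2: Q = 32.40 + 1.280 = 33.68 m³/s; C = (32.40·10.18 + 1.280·38.30)/33.68 = 11.25 mg/L.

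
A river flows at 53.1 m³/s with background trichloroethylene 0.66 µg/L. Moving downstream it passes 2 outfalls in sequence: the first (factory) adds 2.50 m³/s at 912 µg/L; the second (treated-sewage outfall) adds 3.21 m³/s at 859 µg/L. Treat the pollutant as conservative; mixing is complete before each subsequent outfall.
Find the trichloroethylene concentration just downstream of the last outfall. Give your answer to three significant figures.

86.3 µg/L

After outfall 1: Q = 53.10 + 2.500 = 55.60 m³/s; C = (53.10·0.6600 + 2.500·912.0)/55.60 = 41.64 µg/L.
After outfall 2: Q = 55.60 + 3.210 = 58.81 m³/s; C = (55.60·41.64 + 3.210·859.0)/58.81 = 86.25 µg/L.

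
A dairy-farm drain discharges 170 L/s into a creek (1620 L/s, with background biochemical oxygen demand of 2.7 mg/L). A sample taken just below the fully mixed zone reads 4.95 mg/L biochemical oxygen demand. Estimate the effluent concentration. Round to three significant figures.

Mass balance: 1620·2.700 + 170.0·Cₑ = 1790·4.950
→ Cₑ = (1790·4.950 − 1620·2.700) / 170.0 = 26.39 mg/L.

26.4 mg/L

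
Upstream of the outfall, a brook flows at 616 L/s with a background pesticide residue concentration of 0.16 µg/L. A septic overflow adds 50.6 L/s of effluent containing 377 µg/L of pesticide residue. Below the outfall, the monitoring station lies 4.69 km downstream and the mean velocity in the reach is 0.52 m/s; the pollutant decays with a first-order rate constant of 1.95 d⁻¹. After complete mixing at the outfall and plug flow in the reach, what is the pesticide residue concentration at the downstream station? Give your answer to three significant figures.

23.5 µg/L

Conservation of mass: C = (616.0·0.1600 + 50.60·377.0) / 666.6 = 19170/666.6 = 28.77 µg/L.
Travel time t = 4.69·1000 / 0.52 = 9019 s = 2.505 h.
Decay over the reach: 28.77·exp(−kt) = 28.77·0.8158 = 23.47 µg/L.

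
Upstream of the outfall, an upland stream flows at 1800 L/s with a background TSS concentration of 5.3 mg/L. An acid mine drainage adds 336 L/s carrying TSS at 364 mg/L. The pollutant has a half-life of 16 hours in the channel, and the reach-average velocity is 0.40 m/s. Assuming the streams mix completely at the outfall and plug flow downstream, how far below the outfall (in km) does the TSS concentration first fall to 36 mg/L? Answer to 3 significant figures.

17.9 km

Mass balance: C = (1800·5.300 + 336.0·364.0) / 2136 = 131800/2136 = 61.72 mg/L.
Half-life 16 h → k = ln 2 / 16 = 0.04332 h⁻¹ = 1.040 d⁻¹.
Set 61.72·exp(−k·t) = 36 → t = ln(61.72/36)/k = 44800 s = 12.45 h.
Distance = v·t = 0.40·44800 = 17920 m = 17.92 km.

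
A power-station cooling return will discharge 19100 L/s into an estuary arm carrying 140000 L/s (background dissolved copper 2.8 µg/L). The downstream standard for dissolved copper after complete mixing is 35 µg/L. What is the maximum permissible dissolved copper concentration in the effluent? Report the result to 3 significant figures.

271 µg/L

At the limit, (Qr·Cr + Qe·Cₑ)/(Qr + Qe) = 35:
Cₑ = (159100·35 − 140000·2.800) / 19100 = 271.0 µg/L.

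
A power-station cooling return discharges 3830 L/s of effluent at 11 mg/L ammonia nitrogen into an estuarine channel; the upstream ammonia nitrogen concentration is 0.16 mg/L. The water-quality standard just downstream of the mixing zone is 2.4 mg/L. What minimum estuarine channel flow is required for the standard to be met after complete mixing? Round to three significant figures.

14700 L/s

Set C_mix = 2.4: (Q·0.1600 + 3830·11.00) / (Q + 3830) = 2.4
→ Q = 3830·(11.00 − 2.4)/(2.4 − 0.1600) = 14700 L/s.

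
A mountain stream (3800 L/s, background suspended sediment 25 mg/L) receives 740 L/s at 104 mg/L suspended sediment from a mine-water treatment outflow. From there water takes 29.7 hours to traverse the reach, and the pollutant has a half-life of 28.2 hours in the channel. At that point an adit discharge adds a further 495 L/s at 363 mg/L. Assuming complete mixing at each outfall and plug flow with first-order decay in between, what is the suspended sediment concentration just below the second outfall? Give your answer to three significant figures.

52.1 mg/L

Mass balance: C = (3800·25.00 + 740.0·104.0) / 4540 = 172000/4540 = 37.88 mg/L; combined flow 4540 L/s.
Half-life 28.2 h → k = ln 2 / 28.2 = 0.02458 h⁻¹ = 0.5899 d⁻¹.
After decay, C = 37.88 × e^(−kt) = 37.88 × 0.4819 = 18.25 mg/L.
At the second outfall, C = (4540·18.25 + 495.0·363.0) / (4540 + 495.0) = 52.15 mg/L.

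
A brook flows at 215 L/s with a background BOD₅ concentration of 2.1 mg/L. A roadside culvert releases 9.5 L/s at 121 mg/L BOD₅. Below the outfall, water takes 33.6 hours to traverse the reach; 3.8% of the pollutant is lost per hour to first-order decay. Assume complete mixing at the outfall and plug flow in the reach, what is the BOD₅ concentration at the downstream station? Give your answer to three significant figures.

1.94 mg/L

Flow-weighted average: C = (215.0·2.100 + 9.500·121.0) / 224.5 = 1601/224.5 = 7.131 mg/L.
3.8%/h lost → k = −ln(1 − 0.038) = 0.03874 h⁻¹.
Decay over the reach: 7.131·exp(−kt) = 7.131·0.2721 = 1.940 mg/L.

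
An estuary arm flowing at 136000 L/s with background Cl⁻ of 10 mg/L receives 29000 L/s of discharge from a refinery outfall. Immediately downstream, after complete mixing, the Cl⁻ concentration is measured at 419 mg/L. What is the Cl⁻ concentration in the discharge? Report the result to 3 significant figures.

2340 mg/L

Mass balance: 136000·10.00 + 29000·Cₑ = 165000·419.0
→ Cₑ = (165000·419.0 − 136000·10.00) / 29000 = 2337 mg/L.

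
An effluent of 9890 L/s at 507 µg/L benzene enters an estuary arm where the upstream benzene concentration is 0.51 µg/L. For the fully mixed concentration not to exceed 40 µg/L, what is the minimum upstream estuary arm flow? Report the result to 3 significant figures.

Set C_mix = 40: (Q·0.5100 + 9890·507.0) / (Q + 9890) = 40
→ Q = 9890·(507.0 − 40)/(40 − 0.5100) = 117000 L/s.

117000 L/s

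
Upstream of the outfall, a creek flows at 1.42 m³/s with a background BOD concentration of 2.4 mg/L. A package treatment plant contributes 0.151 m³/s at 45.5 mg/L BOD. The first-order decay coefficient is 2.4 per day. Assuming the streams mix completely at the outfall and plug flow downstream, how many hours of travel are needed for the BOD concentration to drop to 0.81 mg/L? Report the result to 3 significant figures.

After mixing, C = (1.420·2.400 + 0.1510·45.50) / 1.571 = 10.28/1.571 = 6.543 mg/L.
6.543·exp(−k·t) = 0.81 → t = ln(6.543/0.81)/k = 75210 s = 20.89 h.

20.9 h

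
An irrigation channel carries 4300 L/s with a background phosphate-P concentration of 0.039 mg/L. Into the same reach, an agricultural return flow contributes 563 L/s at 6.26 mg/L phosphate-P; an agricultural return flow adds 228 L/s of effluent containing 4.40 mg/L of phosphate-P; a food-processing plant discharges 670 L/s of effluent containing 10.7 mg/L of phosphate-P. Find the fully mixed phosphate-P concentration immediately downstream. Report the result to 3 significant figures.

2.06 mg/L

Flow-weighted average: C = (4300·0.03900 + 563.0·6.260 + 228.0·4.400 + 670.0·10.70) / 5761 = 11860/5761 = 2.059 mg/L.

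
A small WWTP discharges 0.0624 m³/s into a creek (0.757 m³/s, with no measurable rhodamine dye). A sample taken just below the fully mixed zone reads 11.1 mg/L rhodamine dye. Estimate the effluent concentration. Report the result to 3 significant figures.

Mass balance: 0.7570·0 + 0.06240·Cₑ = 0.8194·11.10
→ Cₑ = (0.8194·11.10 − 0.7570·0) / 0.06240 = 145.8 mg/L.

146 mg/L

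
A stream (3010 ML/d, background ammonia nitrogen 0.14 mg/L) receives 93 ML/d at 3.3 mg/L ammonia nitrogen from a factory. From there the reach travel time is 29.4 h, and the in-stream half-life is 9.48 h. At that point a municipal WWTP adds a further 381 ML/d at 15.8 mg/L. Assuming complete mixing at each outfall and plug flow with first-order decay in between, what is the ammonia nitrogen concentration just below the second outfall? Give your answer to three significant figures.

1.75 mg/L

Mass balance: C = (3010·0.1400 + 93.00·3.300) / 3103 = 728.3/3103 = 0.2347 mg/L; combined flow 3103 ML/d.
Half-life 9.48 h → k = ln 2 / 9.48 = 0.07312 h⁻¹ = 1.755 d⁻¹.
After decay, C = 0.2347 × e^(−kt) = 0.2347 × 0.1165 = 0.02735 mg/L.
Second outfall: C = (3103·0.02735 + 381.0·15.80)/3484 = 1.752 mg/L.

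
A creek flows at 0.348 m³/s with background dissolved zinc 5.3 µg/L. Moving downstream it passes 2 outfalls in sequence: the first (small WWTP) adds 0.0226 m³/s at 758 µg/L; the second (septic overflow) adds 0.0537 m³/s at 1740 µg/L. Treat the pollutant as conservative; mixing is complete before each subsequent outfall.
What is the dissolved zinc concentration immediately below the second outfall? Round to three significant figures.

265 µg/L

Below outfall 1: Q → 0.3706 m³/s, C = (0.3480·5.300 + 0.02260·758.0)/0.3706 = 51.20 µg/L.
Below outfall 2: Q → 0.4243 m³/s, C = (0.3706·51.20 + 0.05370·1740)/0.4243 = 264.9 µg/L.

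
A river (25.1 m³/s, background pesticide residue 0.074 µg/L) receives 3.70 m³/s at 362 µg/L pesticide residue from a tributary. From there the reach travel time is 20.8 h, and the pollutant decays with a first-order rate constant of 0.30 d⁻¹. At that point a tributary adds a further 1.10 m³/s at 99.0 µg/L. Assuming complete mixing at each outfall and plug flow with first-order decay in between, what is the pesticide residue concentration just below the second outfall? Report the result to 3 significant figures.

38.2 µg/L

Mass balance: C = (25.10·0.07400 + 3.700·362.0) / 28.80 = 1341/28.80 = 46.57 µg/L; combined flow 28.80 m³/s.
Decay over the reach: 46.57·exp(−kt) = 46.57·0.7711 = 35.91 µg/L.
At the second outfall, C = (28.80·35.91 + 1.100·99.00) / (28.80 + 1.100) = 38.23 µg/L.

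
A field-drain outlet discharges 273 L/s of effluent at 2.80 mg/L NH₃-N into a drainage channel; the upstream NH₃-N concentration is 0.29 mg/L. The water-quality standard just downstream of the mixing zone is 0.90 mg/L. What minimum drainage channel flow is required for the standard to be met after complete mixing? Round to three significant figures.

850 L/s

Set C_mix = 0.90: (Q·0.2900 + 273.0·2.800) / (Q + 273.0) = 0.90
→ Q = 273.0·(2.800 − 0.90)/(0.90 − 0.2900) = 850.3 L/s.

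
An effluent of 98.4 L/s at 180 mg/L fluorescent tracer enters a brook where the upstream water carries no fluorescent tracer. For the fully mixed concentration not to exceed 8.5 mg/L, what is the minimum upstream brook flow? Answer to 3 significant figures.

1990 L/s

Set C_mix = 8.5: (Q·0 + 98.40·180.0) / (Q + 98.40) = 8.5
→ Q = 98.40·(180.0 − 8.5)/(8.5 − 0) = 1985 L/s.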